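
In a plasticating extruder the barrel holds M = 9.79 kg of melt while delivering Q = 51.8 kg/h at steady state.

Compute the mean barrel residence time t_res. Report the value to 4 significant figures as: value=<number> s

Throughput in SI: Q_s = 51.8 kg/h ÷ 3600 s/h = 0.0143889 kg/s
t_res = M / Q_s = 9.79 / 0.0143889 = 680.386 s

value=680.4 s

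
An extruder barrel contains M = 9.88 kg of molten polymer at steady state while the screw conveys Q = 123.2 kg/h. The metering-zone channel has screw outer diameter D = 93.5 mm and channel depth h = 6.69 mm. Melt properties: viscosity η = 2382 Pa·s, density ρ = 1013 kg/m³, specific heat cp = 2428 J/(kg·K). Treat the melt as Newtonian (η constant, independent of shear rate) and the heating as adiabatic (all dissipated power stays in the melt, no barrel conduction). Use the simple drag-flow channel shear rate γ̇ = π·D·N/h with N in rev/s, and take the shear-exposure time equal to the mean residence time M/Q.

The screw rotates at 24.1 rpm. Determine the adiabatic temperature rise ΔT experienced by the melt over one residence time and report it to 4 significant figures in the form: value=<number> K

Convert throughput: Q = 123.2 kg/h = 123.2/3600 = 0.0342222 kg/s
t_res = M / Q_s = 9.88 ÷ 0.0342222 = 288.701 s
D = 93.5 mm = 0.0935 m;  h = 6.69 mm = 0.00669 m;  N = 24.1 rpm / 60 = 0.401667 rev/s
Shear rate: γ̇ = πDN/h = π·0.0935·0.401667/0.00669 = 17.636 s⁻¹
Adiabatic rise: ΔT = η γ̇² t_res / (ρ cp) = 2382·(17.636)²·288.701 / (1013·2428) = 86.963 K

value=86.96 K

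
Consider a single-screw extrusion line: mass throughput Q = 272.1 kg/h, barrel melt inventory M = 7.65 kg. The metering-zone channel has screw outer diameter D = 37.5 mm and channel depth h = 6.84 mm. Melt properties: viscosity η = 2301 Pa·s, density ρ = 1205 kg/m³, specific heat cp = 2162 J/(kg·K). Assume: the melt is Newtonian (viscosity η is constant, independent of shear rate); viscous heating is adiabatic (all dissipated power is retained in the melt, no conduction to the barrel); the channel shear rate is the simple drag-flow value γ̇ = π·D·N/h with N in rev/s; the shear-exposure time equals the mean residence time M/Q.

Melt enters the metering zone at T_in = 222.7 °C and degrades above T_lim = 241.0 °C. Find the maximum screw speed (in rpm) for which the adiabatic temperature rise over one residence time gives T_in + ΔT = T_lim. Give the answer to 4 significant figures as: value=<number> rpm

value=49.84 rpm

Convert throughput: Q = 272.1 kg/h = 272.1/3600 = 0.0755833 kg/s
t_res = M / Q_s = 7.65 / 0.0755833 = 101.213 s
D = 37.5 mm = 0.0375 m;  h = 6.84 mm = 0.00684 m
ΔT_a = T_lim − T_in = 241.0 °C − 222.7 °C = 18.3 K
γ̇_max² = ΔT_a·ρ·cp/(η·t_res) = 18.3·1205·2162/(2301·101.213) = 204.711 s⁻²
γ̇_max = √204.711 = 14.3077 s⁻¹
N_max = γ̇_max·h / (π·D) = 14.3077 · 0.00684 / (π · 0.0375) = 0.830703 rev/s = 49.8422 rpm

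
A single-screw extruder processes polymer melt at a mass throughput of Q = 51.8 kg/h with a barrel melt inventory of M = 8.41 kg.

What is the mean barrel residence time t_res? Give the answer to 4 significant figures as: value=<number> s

value=584.5 s

Q_s = Q / 3600 = 51.8 / 3600 = 0.0143889 kg/s
t_res = M / Q_s = 8.41 / 0.0143889 = 584.479 s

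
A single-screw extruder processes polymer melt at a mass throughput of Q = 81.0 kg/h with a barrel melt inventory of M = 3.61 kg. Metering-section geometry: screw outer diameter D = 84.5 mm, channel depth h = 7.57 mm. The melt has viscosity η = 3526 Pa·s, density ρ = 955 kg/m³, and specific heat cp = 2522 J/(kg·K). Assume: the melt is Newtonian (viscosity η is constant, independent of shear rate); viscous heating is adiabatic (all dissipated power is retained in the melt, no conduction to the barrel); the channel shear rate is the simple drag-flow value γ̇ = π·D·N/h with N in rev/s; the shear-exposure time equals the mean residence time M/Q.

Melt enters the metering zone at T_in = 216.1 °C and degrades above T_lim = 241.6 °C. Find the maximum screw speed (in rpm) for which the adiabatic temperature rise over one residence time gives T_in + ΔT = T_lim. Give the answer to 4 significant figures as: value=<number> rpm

Q_s = Q / 3600 = 81.0 / 3600 = 0.0225 kg/s
Mean residence time: t_res = M/Q_s = 3.61 kg / 0.0225 kg/s = 160.444 s
Convert to metres: D = 0.0845 m, h = 0.00757 m
ΔT_a = T_lim − T_in = 241.6 − 216.1 = 25.5 K
γ̇_max² = ΔT_a·ρ·cp / (η·t_res) = [25.5 × 955 × 2522] / [3526 × 160.444] = 108.563 s⁻²
Take the square root: γ̇_max = √(108.563) = 10.4194 s⁻¹
N_max = γ̇_max·h / (π·D) = 10.4194 · 0.00757 / (π · 0.0845) = 0.297119 rev/s = 17.8271 rpm

value=17.83 rpm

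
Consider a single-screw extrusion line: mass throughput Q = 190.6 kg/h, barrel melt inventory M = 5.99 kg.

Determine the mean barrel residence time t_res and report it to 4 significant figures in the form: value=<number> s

Convert throughput: Q = 190.6 kg/h = 190.6/3600 = 0.0529444 kg/s
t_res = M / Q_s = 5.99 / 0.0529444 = 113.137 s

value=113.1 s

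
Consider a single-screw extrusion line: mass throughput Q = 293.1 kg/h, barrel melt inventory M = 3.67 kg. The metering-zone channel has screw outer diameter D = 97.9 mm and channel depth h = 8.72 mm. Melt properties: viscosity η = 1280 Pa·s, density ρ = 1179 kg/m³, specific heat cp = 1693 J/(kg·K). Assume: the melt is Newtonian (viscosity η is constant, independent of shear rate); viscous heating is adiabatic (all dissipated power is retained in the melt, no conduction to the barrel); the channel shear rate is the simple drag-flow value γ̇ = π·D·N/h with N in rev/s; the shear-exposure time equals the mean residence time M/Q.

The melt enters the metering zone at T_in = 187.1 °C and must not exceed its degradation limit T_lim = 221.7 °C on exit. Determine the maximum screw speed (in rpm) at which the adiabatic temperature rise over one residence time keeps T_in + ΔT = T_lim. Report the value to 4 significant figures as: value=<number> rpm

Throughput in SI: Q_s = 293.1 kg/h ÷ 3600 s/h = 0.0814167 kg/s
t_res = M / Q_s = 3.67 / 0.0814167 = 45.0768 s
D = 97.9 mm = 0.0979 m;  h = 8.72 mm = 0.00872 m
ΔT_a = T_lim − T_in = 221.7 °C − 187.1 °C = 34.6 K
γ̇_max² = ΔT_a·ρ·cp / (η·t_res) = [34.6 × 1179 × 1693] / [1280 × 45.0768] = 1196.97 s⁻²
γ̇_max = sqrt(1196.97) = 34.5973 s⁻¹
Solve γ̇ = πDN/h for N: N_max = γ̇_max·h/(π·D) = 34.5973 × 0.00872 / (π × 0.0979) = 0.980903 rev/s = 58.8542 rpm

value=58.85 rpm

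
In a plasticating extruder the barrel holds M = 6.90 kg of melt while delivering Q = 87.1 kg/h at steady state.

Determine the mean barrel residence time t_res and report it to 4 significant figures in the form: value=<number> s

value=285.2 s

Q_s = Q / 3600 = 87.1 / 3600 = 0.0241944 kg/s
t_res = M / Q_s = 6.90 / 0.0241944 = 285.189 s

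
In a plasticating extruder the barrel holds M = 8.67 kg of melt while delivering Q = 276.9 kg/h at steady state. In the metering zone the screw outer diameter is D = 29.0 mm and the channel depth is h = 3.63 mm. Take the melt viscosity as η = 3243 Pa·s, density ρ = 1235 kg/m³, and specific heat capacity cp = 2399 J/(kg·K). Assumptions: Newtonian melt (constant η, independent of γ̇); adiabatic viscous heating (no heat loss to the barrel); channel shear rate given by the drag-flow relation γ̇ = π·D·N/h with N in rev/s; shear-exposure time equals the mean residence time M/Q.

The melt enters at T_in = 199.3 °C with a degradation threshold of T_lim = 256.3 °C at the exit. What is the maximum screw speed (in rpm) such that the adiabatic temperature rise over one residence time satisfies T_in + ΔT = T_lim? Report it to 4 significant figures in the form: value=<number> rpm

value=51.38 rpm

Q_s = Q / 3600 = 276.9 / 3600 = 0.0769167 kg/s
t_res = M / Q_s = 8.67 / 0.0769167 = 112.719 s
D = 29.0 mm = 0.029 m;  h = 3.63 mm = 0.00363 m
ΔT_a = T_lim − T_in = 256.3 °C − 199.3 °C = 57 K
γ̇_max² = ΔT_a·ρ·cp / (η·t_res) = [57 × 1235 × 2399] / [3243 × 112.719] = 461.984 s⁻²
Take the square root: γ̇_max = √(461.984) = 21.4938 s⁻¹
Solve γ̇ = πDN/h for N: N_max = γ̇_max·h/(π·D) = 21.4938 × 0.00363 / (π × 0.029) = 0.856391 rev/s = 51.3834 rpm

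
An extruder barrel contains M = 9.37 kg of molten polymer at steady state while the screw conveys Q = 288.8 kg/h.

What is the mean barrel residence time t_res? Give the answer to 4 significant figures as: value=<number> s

Q_s = Q / 3600 = 288.8 / 3600 = 0.0802222 kg/s
t_res = M / Q_s = 9.37 / 0.0802222 = 116.801 s

value=116.8 s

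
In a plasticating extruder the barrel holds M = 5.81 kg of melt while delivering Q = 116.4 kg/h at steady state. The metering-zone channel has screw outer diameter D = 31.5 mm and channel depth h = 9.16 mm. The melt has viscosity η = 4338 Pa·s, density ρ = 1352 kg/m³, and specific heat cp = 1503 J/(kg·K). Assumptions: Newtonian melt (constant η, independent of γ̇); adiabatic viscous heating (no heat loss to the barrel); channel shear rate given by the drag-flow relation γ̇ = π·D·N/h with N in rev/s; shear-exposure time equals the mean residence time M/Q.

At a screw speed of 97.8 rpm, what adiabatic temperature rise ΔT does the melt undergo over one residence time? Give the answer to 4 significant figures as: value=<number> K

Throughput in SI: Q_s = 116.4 kg/h ÷ 3600 s/h = 0.0323333 kg/s
t_res = M / Q_s = 5.81 ÷ 0.0323333 = 179.691 s
Convert to SI: D = 0.0315 m, h = 0.00916 m, N = 97.8/60 = 1.63 rev/s
γ̇ = π D N / h = (π)(0.0315)(1.63) / 0.00916 = 17.6097 s⁻¹
Adiabatic rise: ΔT = η γ̇² t_res / (ρ cp) = 4338·(17.6097)²·179.691 / (1352·1503) = 118.956 K

value=119.0 K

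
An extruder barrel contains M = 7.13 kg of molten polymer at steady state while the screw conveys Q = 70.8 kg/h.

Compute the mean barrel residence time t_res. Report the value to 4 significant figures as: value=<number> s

value=362.5 s

Q_s = Q / 3600 = 70.8 / 3600 = 0.0196667 kg/s
t_res = M / Q_s = 7.13 ÷ 0.0196667 = 362.542 s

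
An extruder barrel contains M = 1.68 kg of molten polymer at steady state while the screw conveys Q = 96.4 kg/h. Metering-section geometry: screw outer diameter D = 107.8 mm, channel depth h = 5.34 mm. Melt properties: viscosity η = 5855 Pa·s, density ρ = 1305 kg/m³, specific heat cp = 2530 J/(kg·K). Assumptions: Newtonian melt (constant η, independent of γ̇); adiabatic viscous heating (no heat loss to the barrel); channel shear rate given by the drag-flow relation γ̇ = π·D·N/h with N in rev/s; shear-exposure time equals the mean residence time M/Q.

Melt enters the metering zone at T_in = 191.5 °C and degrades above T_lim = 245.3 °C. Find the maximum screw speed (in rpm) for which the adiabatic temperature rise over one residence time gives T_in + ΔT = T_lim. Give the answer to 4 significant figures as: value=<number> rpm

value=20.80 rpm

Convert throughput: Q = 96.4 kg/h = 96.4/3600 = 0.0267778 kg/s
Mean residence time: t_res = M/Q_s = 1.68 kg / 0.0267778 kg/s = 62.7386 s
Geometry in SI: D = 107.8 mm → 0.1078 m, h = 5.34 mm → 0.00534 m
Allowable rise: ΔT_a = T_lim − T_in = 245.3 − 191.5 = 53.8 K
γ̇_max² = ΔT_a·ρ·cp/(η·t_res) = 53.8·1305·2530/(5855·62.7386) = 483.561 s⁻²
γ̇_max = sqrt(483.561) = 21.99 s⁻¹
Solve γ̇ = πDN/h for N: N_max = γ̇_max·h/(π·D) = 21.99 × 0.00534 / (π × 0.1078) = 0.346736 rev/s = 20.8041 rpm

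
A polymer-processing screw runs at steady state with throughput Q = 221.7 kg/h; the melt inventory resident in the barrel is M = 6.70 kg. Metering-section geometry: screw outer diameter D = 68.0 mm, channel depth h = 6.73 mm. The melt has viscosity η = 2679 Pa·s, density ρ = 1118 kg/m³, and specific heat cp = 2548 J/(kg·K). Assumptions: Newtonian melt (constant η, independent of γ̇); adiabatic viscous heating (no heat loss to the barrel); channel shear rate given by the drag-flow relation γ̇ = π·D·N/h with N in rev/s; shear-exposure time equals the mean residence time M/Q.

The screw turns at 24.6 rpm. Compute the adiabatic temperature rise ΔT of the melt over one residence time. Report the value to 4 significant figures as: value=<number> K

Q_s = Q / 3600 = 221.7 / 3600 = 0.0615833 kg/s
t_res = M / Q_s = 6.70 ÷ 0.0615833 = 108.796 s
Convert to SI: D = 0.068 m, h = 0.00673 m, N = 24.6/60 = 0.41 rev/s
Shear rate: γ̇ = πDN/h = π·0.068·0.41/0.00673 = 13.0145 s⁻¹
ΔT = η·γ̇²·t_res/(ρ·cp) = [2679 × 13.0145² × 108.796] / [1118 × 2548] = 17.33 K

value=17.33 K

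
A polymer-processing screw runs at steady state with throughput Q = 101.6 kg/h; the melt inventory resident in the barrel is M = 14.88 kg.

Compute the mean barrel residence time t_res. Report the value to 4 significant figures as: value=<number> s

value=527.2 s

Convert throughput: Q = 101.6 kg/h = 101.6/3600 = 0.0282222 kg/s
Mean residence time: t_res = M/Q_s = 14.88 kg / 0.0282222 kg/s = 527.244 s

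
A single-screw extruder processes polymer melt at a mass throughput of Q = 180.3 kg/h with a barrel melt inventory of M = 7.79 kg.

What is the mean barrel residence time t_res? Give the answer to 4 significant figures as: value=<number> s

value=155.5 s

Q_s = Q / 3600 = 180.3 / 3600 = 0.0500833 kg/s
t_res = M / Q_s = 7.79 ÷ 0.0500833 = 155.541 s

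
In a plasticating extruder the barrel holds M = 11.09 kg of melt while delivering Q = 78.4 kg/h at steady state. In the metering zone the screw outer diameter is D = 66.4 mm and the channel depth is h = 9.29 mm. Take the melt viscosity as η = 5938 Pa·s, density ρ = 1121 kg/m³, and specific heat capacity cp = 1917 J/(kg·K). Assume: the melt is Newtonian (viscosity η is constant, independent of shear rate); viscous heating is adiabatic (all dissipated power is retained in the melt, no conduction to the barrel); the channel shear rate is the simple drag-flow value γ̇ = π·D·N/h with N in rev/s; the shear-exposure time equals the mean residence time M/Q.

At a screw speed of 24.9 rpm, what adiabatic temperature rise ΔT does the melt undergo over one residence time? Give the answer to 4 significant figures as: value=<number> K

value=122.2 K

Convert throughput: Q = 78.4 kg/h = 78.4/3600 = 0.0217778 kg/s
Mean residence time: t_res = M/Q_s = 11.09 kg / 0.0217778 kg/s = 509.235 s
Geometry in metres: D = 66.4 mm → 0.0664 m, h = 9.29 mm → 0.00929 m; screw speed N = 24.9 rpm = 0.415 rev/s
Shear rate: γ̇ = πDN/h = π·0.0664·0.415/0.00929 = 9.31859 s⁻¹
Adiabatic rise: ΔT = η γ̇² t_res / (ρ cp) = 5938·(9.31859)²·509.235 / (1121·1917) = 122.189 K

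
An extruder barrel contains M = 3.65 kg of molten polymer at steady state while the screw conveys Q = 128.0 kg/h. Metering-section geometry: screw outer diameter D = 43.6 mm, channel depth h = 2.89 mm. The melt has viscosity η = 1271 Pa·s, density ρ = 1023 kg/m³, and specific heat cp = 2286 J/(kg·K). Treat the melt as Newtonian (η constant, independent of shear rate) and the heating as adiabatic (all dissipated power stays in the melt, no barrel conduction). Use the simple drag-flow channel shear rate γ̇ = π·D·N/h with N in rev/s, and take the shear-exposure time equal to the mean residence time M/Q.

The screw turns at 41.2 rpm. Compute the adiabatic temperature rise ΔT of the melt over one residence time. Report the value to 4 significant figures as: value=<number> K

value=59.09 K

Throughput in SI: Q_s = 128.0 kg/h ÷ 3600 s/h = 0.0355556 kg/s
t_res = M / Q_s = 3.65 ÷ 0.0355556 = 102.656 s
Convert to SI: D = 0.0436 m, h = 0.00289 m, N = 41.2/60 = 0.686667 rev/s
γ̇ = π D N / h = (π)(0.0436)(0.686667) / 0.00289 = 32.545 s⁻¹
Adiabatic rise: ΔT = η γ̇² t_res / (ρ cp) = 1271·(32.545)²·102.656 / (1023·2286) = 59.0946 K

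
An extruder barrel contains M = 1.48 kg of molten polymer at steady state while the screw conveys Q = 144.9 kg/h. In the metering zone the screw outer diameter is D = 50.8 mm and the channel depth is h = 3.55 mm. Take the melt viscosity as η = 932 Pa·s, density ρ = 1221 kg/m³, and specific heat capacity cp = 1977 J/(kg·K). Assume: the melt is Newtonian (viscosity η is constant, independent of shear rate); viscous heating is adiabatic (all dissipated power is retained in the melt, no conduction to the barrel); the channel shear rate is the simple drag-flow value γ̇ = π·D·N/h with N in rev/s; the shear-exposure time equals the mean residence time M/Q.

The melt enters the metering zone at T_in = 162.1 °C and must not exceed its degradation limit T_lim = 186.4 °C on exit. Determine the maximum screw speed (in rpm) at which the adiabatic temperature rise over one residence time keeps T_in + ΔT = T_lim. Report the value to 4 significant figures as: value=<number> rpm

value=55.22 rpm

Convert throughput: Q = 144.9 kg/h = 144.9/3600 = 0.04025 kg/s
t_res = M / Q_s = 1.48 ÷ 0.04025 = 36.7702 s
Geometry in SI: D = 50.8 mm → 0.0508 m, h = 3.55 mm → 0.00355 m
ΔT_a = T_lim − T_in = 186.4 °C − 162.1 °C = 24.3 K
γ̇_max² = ΔT_a·ρ·cp/(η·t_res) = 24.3·1221·1977/(932·36.7702) = 1711.66 s⁻²
γ̇_max = √1711.66 = 41.3722 s⁻¹
Solve γ̇ = πDN/h for N: N_max = γ̇_max·h/(π·D) = 41.3722 × 0.00355 / (π × 0.0508) = 0.920287 rev/s = 55.2172 rpm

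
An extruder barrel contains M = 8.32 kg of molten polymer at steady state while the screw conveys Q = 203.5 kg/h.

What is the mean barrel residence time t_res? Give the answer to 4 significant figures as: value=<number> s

value=147.2 s

Q_s = Q / 3600 = 203.5 / 3600 = 0.0565278 kg/s
t_res = M / Q_s = 8.32 / 0.0565278 = 147.184 s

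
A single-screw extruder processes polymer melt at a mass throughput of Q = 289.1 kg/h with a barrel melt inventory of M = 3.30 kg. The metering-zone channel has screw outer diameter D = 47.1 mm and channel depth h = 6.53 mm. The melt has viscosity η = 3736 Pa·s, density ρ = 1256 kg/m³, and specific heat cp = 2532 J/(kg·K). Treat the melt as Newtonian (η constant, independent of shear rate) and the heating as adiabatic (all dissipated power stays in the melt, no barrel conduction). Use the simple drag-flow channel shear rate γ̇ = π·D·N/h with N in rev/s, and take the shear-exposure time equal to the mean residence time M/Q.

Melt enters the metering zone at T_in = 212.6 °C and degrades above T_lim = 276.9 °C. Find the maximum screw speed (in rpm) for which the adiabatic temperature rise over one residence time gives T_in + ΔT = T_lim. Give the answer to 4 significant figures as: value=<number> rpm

value=96.64 rpm

Convert throughput: Q = 289.1 kg/h = 289.1/3600 = 0.0803056 kg/s
t_res = M / Q_s = 3.30 / 0.0803056 = 41.093 s
Geometry in SI: D = 47.1 mm → 0.0471 m, h = 6.53 mm → 0.00653 m
ΔT_a = T_lim − T_in = 276.9 °C − 212.6 °C = 64.3 K
Invert ΔT = ηγ̇²t_res/(ρcp) for γ̇: γ̇_max² = ΔT_a ρ cp / (η t_res) = 64.3·1256·2532 / (3736·41.093) = 1331.95 s⁻²
γ̇_max = sqrt(1331.95) = 36.4959 s⁻¹
N_max = γ̇_max h / (πD) = 36.4959·0.00653/(π·0.0471) = 1.6106 rev/s → ×60 = 96.6358 rpm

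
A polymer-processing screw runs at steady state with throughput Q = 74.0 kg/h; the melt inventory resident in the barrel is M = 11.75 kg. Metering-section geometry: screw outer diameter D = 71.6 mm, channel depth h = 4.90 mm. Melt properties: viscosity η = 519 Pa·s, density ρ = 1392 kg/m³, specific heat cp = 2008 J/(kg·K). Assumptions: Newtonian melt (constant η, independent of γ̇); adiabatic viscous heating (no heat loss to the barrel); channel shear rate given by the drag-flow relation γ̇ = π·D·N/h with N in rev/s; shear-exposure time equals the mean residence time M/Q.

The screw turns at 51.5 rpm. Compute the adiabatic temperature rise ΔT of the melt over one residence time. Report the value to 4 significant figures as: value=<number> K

value=164.8 K

Throughput in SI: Q_s = 74.0 kg/h ÷ 3600 s/h = 0.0205556 kg/s
Mean residence time: t_res = M/Q_s = 11.75 kg / 0.0205556 kg/s = 571.622 s
Convert to SI: D = 0.0716 m, h = 0.0049 m, N = 51.5/60 = 0.858333 rev/s
Shear rate: γ̇ = πDN/h = π·0.0716·0.858333/0.0049 = 39.4024 s⁻¹
ΔT = η·γ̇²·t_res / (ρ·cp) = 519 · (39.4024)² · 571.622 / (1392 · 2008) = 164.785 K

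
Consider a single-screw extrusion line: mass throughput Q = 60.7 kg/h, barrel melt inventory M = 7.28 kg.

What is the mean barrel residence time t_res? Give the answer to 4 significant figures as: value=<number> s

value=431.8 s

Convert throughput: Q = 60.7 kg/h = 60.7/3600 = 0.0168611 kg/s
t_res = M / Q_s = 7.28 / 0.0168611 = 431.763 s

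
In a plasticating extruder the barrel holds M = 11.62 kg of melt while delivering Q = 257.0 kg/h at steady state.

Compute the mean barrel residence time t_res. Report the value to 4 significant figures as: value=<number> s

value=162.8 s

Throughput in SI: Q_s = 257.0 kg/h ÷ 3600 s/h = 0.0713889 kg/s
t_res = M / Q_s = 11.62 ÷ 0.0713889 = 162.77 s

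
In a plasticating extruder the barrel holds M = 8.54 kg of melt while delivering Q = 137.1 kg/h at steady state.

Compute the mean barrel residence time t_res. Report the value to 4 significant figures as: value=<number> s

value=224.2 s

Q_s = Q / 3600 = 137.1 / 3600 = 0.0380833 kg/s
Mean residence time: t_res = M/Q_s = 8.54 kg / 0.0380833 kg/s = 224.245 s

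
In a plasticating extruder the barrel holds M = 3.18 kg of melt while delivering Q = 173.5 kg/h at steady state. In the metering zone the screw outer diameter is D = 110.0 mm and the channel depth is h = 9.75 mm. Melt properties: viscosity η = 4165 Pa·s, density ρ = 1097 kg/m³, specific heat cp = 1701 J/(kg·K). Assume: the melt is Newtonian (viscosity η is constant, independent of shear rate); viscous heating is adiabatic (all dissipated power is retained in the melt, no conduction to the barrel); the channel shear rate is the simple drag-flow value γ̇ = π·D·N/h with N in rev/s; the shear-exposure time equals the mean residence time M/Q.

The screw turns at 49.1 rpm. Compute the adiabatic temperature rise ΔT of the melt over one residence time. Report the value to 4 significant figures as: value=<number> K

Convert throughput: Q = 173.5 kg/h = 173.5/3600 = 0.0481944 kg/s
t_res = M / Q_s = 3.18 ÷ 0.0481944 = 65.9827 s
Geometry in metres: D = 110.0 mm → 0.11 m, h = 9.75 mm → 0.00975 m; screw speed N = 49.1 rpm = 0.818333 rev/s
γ̇ = π·D·N / h = π · 0.11 · 0.818333 / 0.00975 = 29.0047 s⁻¹
ΔT = η·γ̇²·t_res / (ρ·cp) = 4165 · (29.0047)² · 65.9827 / (1097 · 1701) = 123.9 K

value=123.9 K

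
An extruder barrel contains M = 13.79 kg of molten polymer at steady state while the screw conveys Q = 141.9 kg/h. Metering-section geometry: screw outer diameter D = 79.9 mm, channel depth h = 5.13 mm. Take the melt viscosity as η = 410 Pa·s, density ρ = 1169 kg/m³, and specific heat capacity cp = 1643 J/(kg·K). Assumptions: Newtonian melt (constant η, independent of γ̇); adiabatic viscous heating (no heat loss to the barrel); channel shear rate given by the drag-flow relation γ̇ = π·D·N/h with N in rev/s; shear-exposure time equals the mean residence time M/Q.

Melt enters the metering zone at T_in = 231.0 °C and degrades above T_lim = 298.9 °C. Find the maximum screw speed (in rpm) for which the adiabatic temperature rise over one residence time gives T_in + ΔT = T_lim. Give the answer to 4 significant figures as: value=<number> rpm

Q_s = Q / 3600 = 141.9 / 3600 = 0.0394167 kg/s
Mean residence time: t_res = M/Q_s = 13.79 kg / 0.0394167 kg/s = 349.852 s
Convert to metres: D = 0.0799 m, h = 0.00513 m
Allowable rise: ΔT_a = T_lim − T_in = 298.9 − 231.0 = 67.9 K
γ̇_max² = ΔT_a·ρ·cp / (η·t_res) = [67.9 × 1169 × 1643] / [410 × 349.852] = 909.188 s⁻²
γ̇_max = sqrt(909.188) = 30.1527 s⁻¹
Solve γ̇ = πDN/h for N: N_max = γ̇_max·h/(π·D) = 30.1527 × 0.00513 / (π × 0.0799) = 0.616237 rev/s = 36.9742 rpm

value=36.97 rpm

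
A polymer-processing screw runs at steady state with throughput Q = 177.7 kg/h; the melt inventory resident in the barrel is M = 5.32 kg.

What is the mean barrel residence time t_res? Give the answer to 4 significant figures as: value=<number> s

value=107.8 s

Throughput in SI: Q_s = 177.7 kg/h ÷ 3600 s/h = 0.0493611 kg/s
t_res = M / Q_s = 5.32 ÷ 0.0493611 = 107.777 s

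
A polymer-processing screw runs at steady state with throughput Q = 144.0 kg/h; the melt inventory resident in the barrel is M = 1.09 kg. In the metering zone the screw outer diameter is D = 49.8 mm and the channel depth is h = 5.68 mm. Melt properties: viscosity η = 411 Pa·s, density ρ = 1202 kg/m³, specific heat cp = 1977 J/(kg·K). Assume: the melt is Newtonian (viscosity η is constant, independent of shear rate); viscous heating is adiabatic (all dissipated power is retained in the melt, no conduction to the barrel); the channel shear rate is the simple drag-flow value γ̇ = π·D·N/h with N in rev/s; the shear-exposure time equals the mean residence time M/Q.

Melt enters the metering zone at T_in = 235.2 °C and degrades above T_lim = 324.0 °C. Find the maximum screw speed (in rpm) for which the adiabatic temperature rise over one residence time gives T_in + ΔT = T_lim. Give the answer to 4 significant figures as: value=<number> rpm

value=299.0 rpm

Q_s = Q / 3600 = 144.0 / 3600 = 0.04 kg/s
Mean residence time: t_res = M/Q_s = 1.09 kg / 0.04 kg/s = 27.25 s
D = 49.8 mm = 0.0498 m;  h = 5.68 mm = 0.00568 m
ΔT_a = T_lim − T_in = 324.0 − 235.2 = 88.8 K
γ̇_max² = ΔT_a·ρ·cp/(η·t_res) = 88.8·1202·1977/(411·27.25) = 18841.5 s⁻²
γ̇_max = √18841.5 = 137.264 s⁻¹
N_max = γ̇_max h / (πD) = 137.264·0.00568/(π·0.0498) = 4.98341 rev/s → ×60 = 299.005 rpm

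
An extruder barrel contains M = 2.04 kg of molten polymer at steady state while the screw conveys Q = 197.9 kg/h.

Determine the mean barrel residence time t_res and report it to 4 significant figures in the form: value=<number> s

Throughput in SI: Q_s = 197.9 kg/h ÷ 3600 s/h = 0.0549722 kg/s
t_res = M / Q_s = 2.04 / 0.0549722 = 37.1097 s

value=37.11 s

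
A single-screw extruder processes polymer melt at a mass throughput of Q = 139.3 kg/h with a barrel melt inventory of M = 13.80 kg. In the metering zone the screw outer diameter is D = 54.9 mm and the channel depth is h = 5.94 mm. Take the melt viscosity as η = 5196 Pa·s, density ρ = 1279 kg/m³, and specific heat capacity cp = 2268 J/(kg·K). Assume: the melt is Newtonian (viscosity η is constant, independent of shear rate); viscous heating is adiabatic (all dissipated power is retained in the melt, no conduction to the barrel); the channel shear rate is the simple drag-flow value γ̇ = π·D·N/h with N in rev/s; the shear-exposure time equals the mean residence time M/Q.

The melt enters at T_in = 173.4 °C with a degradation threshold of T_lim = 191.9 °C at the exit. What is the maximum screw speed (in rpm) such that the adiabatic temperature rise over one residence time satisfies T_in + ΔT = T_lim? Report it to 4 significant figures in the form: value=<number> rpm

Q_s = Q / 3600 = 139.3 / 3600 = 0.0386944 kg/s
t_res = M / Q_s = 13.80 / 0.0386944 = 356.64 s
Geometry in SI: D = 54.9 mm → 0.0549 m, h = 5.94 mm → 0.00594 m
ΔT_a = T_lim − T_in = 191.9 − 173.4 = 18.5 K
Invert ΔT = ηγ̇²t_res/(ρcp) for γ̇: γ̇_max² = ΔT_a ρ cp / (η t_res) = 18.5·1279·2268 / (5196·356.64) = 28.9591 s⁻²
γ̇_max = √28.9591 = 5.38137 s⁻¹
N_max = γ̇_max h / (πD) = 5.38137·0.00594/(π·0.0549) = 0.185335 rev/s → ×60 = 11.1201 rpm

value=11.12 rpm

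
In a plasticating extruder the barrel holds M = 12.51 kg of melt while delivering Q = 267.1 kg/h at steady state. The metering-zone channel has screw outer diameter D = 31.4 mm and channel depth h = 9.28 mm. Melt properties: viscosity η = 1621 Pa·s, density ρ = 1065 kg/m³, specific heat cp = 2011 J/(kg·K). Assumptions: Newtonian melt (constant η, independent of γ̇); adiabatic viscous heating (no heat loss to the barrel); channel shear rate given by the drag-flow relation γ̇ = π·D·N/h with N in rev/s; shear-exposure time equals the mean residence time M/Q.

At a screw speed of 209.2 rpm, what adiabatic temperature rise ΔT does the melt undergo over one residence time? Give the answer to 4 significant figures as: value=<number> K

Convert throughput: Q = 267.1 kg/h = 267.1/3600 = 0.0741944 kg/s
t_res = M / Q_s = 12.51 / 0.0741944 = 168.611 s
Geometry in metres: D = 31.4 mm → 0.0314 m, h = 9.28 mm → 0.00928 m; screw speed N = 209.2 rpm = 3.48667 rev/s
γ̇ = π D N / h = (π)(0.0314)(3.48667) / 0.00928 = 37.0631 s⁻¹
Adiabatic rise: ΔT = η γ̇² t_res / (ρ cp) = 1621·(37.0631)²·168.611 / (1065·2011) = 175.304 K

value=175.3 K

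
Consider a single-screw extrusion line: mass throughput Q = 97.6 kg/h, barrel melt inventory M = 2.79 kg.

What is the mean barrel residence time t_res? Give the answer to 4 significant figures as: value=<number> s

Throughput in SI: Q_s = 97.6 kg/h ÷ 3600 s/h = 0.0271111 kg/s
t_res = M / Q_s = 2.79 ÷ 0.0271111 = 102.91 s

value=102.9 s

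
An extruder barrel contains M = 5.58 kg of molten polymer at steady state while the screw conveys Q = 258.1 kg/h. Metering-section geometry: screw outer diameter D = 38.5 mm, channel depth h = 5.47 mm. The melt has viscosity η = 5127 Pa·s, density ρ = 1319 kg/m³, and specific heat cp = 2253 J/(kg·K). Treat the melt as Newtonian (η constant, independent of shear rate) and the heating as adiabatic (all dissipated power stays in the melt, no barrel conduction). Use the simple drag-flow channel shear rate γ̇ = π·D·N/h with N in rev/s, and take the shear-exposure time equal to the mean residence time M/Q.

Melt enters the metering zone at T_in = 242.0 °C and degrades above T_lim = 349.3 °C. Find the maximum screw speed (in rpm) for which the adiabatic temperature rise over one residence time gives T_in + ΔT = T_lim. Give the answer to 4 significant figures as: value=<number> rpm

value=76.71 rpm

Convert throughput: Q = 258.1 kg/h = 258.1/3600 = 0.0716944 kg/s
t_res = M / Q_s = 5.58 / 0.0716944 = 77.8303 s
Geometry in SI: D = 38.5 mm → 0.0385 m, h = 5.47 mm → 0.00547 m
ΔT_a = T_lim − T_in = 349.3 °C − 242.0 °C = 107.3 K
γ̇_max² = ΔT_a·ρ·cp / (η·t_res) = [107.3 × 1319 × 2253] / [5127 × 77.8303] = 799.086 s⁻²
Take the square root: γ̇_max = √(799.086) = 28.2681 s⁻¹
N_max = γ̇_max·h / (π·D) = 28.2681 · 0.00547 / (π · 0.0385) = 1.27842 rev/s = 76.7052 rpm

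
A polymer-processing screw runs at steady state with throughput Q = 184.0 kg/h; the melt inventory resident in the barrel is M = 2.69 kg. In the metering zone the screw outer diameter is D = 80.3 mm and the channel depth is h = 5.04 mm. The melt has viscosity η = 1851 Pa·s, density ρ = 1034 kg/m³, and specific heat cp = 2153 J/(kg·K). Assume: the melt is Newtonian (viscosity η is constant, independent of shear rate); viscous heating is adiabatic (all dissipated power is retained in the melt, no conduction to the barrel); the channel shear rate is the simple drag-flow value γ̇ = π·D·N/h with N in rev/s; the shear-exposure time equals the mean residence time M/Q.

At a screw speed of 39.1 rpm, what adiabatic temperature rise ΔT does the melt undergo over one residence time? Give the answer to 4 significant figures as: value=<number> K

value=46.56 K

Convert throughput: Q = 184.0 kg/h = 184.0/3600 = 0.0511111 kg/s
t_res = M / Q_s = 2.69 ÷ 0.0511111 = 52.6304 s
D = 80.3 mm = 0.0803 m;  h = 5.04 mm = 0.00504 m;  N = 39.1 rpm / 60 = 0.651667 rev/s
γ̇ = π D N / h = (π)(0.0803)(0.651667) / 0.00504 = 32.6182 s⁻¹
ΔT = η·γ̇²·t_res / (ρ·cp) = 1851 · (32.6182)² · 52.6304 / (1034 · 2153) = 46.5586 K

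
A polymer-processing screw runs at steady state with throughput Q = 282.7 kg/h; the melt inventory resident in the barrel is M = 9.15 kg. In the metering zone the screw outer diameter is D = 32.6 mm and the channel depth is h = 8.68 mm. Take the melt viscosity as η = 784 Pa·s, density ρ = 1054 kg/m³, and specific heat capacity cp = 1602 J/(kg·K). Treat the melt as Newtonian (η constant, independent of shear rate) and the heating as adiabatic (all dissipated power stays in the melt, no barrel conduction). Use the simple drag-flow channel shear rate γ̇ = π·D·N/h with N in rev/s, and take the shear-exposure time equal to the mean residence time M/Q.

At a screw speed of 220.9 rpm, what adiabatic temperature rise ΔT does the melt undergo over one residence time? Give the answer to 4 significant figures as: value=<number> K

Q_s = Q / 3600 = 282.7 / 3600 = 0.0785278 kg/s
t_res = M / Q_s = 9.15 ÷ 0.0785278 = 116.519 s
Convert to SI: D = 0.0326 m, h = 0.00868 m, N = 220.9/60 = 3.68167 rev/s
γ̇ = π·D·N / h = π · 0.0326 · 3.68167 / 0.00868 = 43.4402 s⁻¹
ΔT = η·γ̇²·t_res / (ρ·cp) = 784 · (43.4402)² · 116.519 / (1054 · 1602) = 102.093 K

value=102.1 K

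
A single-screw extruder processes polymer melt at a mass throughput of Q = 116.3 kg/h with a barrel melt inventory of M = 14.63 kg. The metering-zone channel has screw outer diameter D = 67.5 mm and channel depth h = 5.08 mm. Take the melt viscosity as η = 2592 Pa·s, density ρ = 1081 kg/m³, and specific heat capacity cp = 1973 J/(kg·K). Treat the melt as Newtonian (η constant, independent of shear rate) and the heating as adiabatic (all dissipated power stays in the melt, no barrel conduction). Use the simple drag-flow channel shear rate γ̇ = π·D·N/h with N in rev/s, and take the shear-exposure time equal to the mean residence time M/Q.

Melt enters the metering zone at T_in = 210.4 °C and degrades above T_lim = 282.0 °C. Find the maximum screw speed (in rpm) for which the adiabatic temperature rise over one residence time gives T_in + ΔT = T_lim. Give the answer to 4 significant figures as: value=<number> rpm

value=16.39 rpm

Convert throughput: Q = 116.3 kg/h = 116.3/3600 = 0.0323056 kg/s
t_res = M / Q_s = 14.63 ÷ 0.0323056 = 452.863 s
Geometry in SI: D = 67.5 mm → 0.0675 m, h = 5.08 mm → 0.00508 m
Allowable rise: ΔT_a = T_lim − T_in = 282.0 − 210.4 = 71.6 K
γ̇_max² = ΔT_a·ρ·cp/(η·t_res) = 71.6·1081·1973/(2592·452.863) = 130.096 s⁻²
Take the square root: γ̇_max = √(130.096) = 11.406 s⁻¹
N_max = γ̇_max h / (πD) = 11.406·0.00508/(π·0.0675) = 0.273239 rev/s → ×60 = 16.3943 rpm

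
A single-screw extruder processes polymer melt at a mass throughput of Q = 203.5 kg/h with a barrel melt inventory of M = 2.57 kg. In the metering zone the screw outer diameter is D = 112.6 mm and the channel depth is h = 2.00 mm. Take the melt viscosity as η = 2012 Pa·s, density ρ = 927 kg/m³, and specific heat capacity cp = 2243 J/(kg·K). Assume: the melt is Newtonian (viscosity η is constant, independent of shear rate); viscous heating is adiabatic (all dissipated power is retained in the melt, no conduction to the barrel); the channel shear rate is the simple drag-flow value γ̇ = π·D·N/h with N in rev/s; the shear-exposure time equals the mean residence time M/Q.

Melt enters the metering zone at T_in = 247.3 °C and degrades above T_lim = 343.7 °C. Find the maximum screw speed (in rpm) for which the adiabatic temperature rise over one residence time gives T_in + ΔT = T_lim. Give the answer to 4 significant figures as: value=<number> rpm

Q_s = Q / 3600 = 203.5 / 3600 = 0.0565278 kg/s
t_res = M / Q_s = 2.57 / 0.0565278 = 45.4644 s
D = 112.6 mm = 0.1126 m;  h = 2.00 mm = 0.002 m
ΔT_a = T_lim − T_in = 343.7 °C − 247.3 °C = 96.4 K
γ̇_max² = ΔT_a·ρ·cp/(η·t_res) = 96.4·927·2243/(2012·45.4644) = 2191.22 s⁻²
γ̇_max = √2191.22 = 46.8105 s⁻¹
N_max = γ̇_max h / (πD) = 46.8105·0.002/(π·0.1126) = 0.264658 rev/s → ×60 = 15.8795 rpm

value=15.88 rpm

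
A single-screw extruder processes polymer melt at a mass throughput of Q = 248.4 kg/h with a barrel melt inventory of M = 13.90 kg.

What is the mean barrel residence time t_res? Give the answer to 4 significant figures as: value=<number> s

Convert throughput: Q = 248.4 kg/h = 248.4/3600 = 0.069 kg/s
t_res = M / Q_s = 13.90 / 0.069 = 201.449 s

value=201.4 s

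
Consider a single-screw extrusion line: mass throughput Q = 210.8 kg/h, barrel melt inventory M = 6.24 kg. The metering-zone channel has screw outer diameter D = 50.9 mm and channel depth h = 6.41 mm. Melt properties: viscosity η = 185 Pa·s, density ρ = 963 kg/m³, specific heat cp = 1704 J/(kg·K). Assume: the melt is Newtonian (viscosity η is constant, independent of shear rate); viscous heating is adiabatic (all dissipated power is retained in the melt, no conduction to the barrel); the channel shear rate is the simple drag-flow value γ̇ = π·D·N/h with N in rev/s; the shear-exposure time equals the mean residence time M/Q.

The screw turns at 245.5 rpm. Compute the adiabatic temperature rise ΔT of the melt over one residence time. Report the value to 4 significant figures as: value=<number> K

value=125.2 K

Q_s = Q / 3600 = 210.8 / 3600 = 0.0585556 kg/s
Mean residence time: t_res = M/Q_s = 6.24 kg / 0.0585556 kg/s = 106.565 s
Geometry in metres: D = 50.9 mm → 0.0509 m, h = 6.41 mm → 0.00641 m; screw speed N = 245.5 rpm = 4.09167 rev/s
Shear rate: γ̇ = πDN/h = π·0.0509·4.09167/0.00641 = 102.073 s⁻¹
ΔT = η·γ̇²·t_res / (ρ·cp) = 185 · (102.073)² · 106.565 / (963 · 1704) = 125.173 K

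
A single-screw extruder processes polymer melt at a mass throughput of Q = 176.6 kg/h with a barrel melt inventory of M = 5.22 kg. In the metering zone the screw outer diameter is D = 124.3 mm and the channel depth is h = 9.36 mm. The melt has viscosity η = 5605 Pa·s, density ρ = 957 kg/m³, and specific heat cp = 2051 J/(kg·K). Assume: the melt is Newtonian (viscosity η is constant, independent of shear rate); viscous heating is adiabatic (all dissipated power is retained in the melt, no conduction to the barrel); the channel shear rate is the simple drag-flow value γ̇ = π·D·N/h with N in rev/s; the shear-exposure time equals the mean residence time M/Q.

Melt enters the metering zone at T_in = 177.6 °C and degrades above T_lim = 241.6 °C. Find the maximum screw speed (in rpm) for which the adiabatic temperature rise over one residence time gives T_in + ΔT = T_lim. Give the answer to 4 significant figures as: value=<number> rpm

Q_s = Q / 3600 = 176.6 / 3600 = 0.0490556 kg/s
Mean residence time: t_res = M/Q_s = 5.22 kg / 0.0490556 kg/s = 106.41 s
D = 124.3 mm = 0.1243 m;  h = 9.36 mm = 0.00936 m
Allowable rise: ΔT_a = T_lim − T_in = 241.6 − 177.6 = 64 K
Invert ΔT = ηγ̇²t_res/(ρcp) for γ̇: γ̇_max² = ΔT_a ρ cp / (η t_res) = 64·957·2051 / (5605·106.41) = 210.62 s⁻²
γ̇_max = √210.62 = 14.5128 s⁻¹
N_max = γ̇_max·h / (π·D) = 14.5128 · 0.00936 / (π · 0.1243) = 0.34786 rev/s = 20.8716 rpm

value=20.87 rpm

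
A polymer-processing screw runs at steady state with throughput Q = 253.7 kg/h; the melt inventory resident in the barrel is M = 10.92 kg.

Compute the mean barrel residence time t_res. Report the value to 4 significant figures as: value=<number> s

value=155.0 s

Convert throughput: Q = 253.7 kg/h = 253.7/3600 = 0.0704722 kg/s
t_res = M / Q_s = 10.92 / 0.0704722 = 154.955 s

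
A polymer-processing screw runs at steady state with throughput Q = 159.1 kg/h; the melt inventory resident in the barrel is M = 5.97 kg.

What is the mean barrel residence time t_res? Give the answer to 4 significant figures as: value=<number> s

Convert throughput: Q = 159.1 kg/h = 159.1/3600 = 0.0441944 kg/s
Mean residence time: t_res = M/Q_s = 5.97 kg / 0.0441944 kg/s = 135.085 s

value=135.1 s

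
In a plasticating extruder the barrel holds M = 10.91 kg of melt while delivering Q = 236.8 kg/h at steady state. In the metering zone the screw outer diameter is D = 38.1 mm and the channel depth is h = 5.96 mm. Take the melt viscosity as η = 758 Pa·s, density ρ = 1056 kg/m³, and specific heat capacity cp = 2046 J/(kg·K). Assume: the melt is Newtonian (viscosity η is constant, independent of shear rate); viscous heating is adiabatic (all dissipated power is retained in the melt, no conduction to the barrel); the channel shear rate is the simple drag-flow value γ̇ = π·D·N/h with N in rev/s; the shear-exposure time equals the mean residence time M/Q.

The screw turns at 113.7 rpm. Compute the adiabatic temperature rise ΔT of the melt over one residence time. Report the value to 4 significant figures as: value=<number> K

value=84.28 K

Q_s = Q / 3600 = 236.8 / 3600 = 0.0657778 kg/s
t_res = M / Q_s = 10.91 ÷ 0.0657778 = 165.861 s
Convert to SI: D = 0.0381 m, h = 0.00596 m, N = 113.7/60 = 1.895 rev/s
γ̇ = π D N / h = (π)(0.0381)(1.895) / 0.00596 = 38.0573 s⁻¹
ΔT = η·γ̇²·t_res / (ρ·cp) = 758 · (38.0573)² · 165.861 / (1056 · 2046) = 84.2793 K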